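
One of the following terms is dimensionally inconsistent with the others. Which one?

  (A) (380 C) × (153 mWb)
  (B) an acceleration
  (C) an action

(B)

In SI base units:
  (A) [s·A] · [kg·m²·s⁻²·A⁻¹] = kg·m²·s⁻¹
  (B) [acceleration] = m·s⁻²
  (C) [action] = kg·m²·s⁻¹
All reduce to kg·m²·s⁻¹ except (B), which is m·s⁻².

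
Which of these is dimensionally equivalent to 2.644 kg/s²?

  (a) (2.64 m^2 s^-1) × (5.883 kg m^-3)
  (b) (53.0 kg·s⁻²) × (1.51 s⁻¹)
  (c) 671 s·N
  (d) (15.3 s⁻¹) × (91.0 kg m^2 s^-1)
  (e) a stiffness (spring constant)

Reference: kg·s⁻².
Each option:
  (a) [m²·s⁻¹] · [kg·m⁻³] = kg·m⁻¹·s⁻¹
  (b) [kg·s⁻²] · [s⁻¹] = kg·s⁻³
  (c) N·s = kg·m·s⁻²·s = kg·m·s⁻¹
  (d) [s⁻¹] · [kg·m²·s⁻¹] = kg·m²·s⁻²
  (e) [stiffness (spring constant)] = kg·s⁻²  ← same
Only (e) matches kg·s⁻².

(e)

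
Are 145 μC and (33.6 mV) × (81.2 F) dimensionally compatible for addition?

Reduce each to base SI dimensions:
  145 μC:  C = s·A
  (33.6 mV) × (81.2 F):  [kg·m²·s⁻³·A⁻¹] · [kg⁻¹·m⁻²·s⁴·A²] = s·A
Both are s·A, so they have the same dimensions and can be added.

Yes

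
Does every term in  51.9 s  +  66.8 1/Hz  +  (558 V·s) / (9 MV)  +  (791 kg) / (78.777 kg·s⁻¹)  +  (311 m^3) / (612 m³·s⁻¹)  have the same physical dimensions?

In SI base units:
  51.9 s:  s
  66.8 1/Hz:  Hz⁻¹ = (s⁻¹)⁻¹ = s
  (558 V·s) / (9 MV):  [kg·m²·s⁻²·A⁻¹] / [kg·m²·s⁻³·A⁻¹] = s
  (791 kg) / (78.777 kg·s⁻¹):  [kg] / [kg·s⁻¹] = s
  (311 m^3) / (612 m³·s⁻¹):  [m³] / [m³·s⁻¹] = s
Every term reduces to s.

Yes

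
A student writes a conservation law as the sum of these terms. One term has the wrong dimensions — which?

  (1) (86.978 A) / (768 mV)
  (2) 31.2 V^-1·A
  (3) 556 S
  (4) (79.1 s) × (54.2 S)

(4)

Reduce each to base SI dimensions:
  (1) [A] / [kg·m²·s⁻³·A⁻¹] = kg⁻¹·m⁻²·s³·A²
  (2) A·V⁻¹ = A·(J·C⁻¹)⁻¹ = kg⁻¹·m⁻²·s³·A²
  (3) S = Ω⁻¹ = kg⁻¹·m⁻²·s³·A²
  (4) [s] · [kg⁻¹·m⁻²·s³·A²] = kg⁻¹·m⁻²·s⁴·A²
All reduce to kg⁻¹·m⁻²·s³·A² except (4), which is kg⁻¹·m⁻²·s⁴·A².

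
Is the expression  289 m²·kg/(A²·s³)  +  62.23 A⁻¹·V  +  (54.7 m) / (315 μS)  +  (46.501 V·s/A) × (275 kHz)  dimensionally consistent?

No

Expand each in SI base units:
  289 m²·kg/(A²·s³):  kg·m²·s⁻³·A⁻²
  62.23 A⁻¹·V:  V·A⁻¹ = J·C⁻¹·A⁻¹ = kg·m²·s⁻³·A⁻²
  (54.7 m) / (315 μS):  [m] / [kg⁻¹·m⁻²·s³·A²] = kg·m³·s⁻³·A⁻²
  (46.501 V·s/A) × (275 kHz):  [kg·m²·s⁻²·A⁻²] · [s⁻¹] = kg·m²·s⁻³·A⁻²
The terms do not share a single dimension (kg·m²·s⁻³·A⁻² vs kg·m³·s⁻³·A⁻²).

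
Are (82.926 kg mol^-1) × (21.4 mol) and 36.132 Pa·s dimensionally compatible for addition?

In SI base units:
  (82.926 kg mol^-1) × (21.4 mol):  [kg·mol⁻¹] · [mol] = kg
  36.132 Pa·s:  Pa·s = N·m⁻²·s = kg·m⁻¹·s⁻¹
kg ≠ kg·m⁻¹·s⁻¹, so they cannot be added.

No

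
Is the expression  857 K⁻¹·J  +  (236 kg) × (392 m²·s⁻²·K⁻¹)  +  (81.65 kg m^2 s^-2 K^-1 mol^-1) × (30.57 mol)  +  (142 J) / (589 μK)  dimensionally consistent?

Reduce each to base SI dimensions:
  857 K⁻¹·J:  J·K⁻¹ = N·m·K⁻¹ = kg·m²·s⁻²·K⁻¹
  (236 kg) × (392 m²·s⁻²·K⁻¹):  [kg] · [m²·s⁻²·K⁻¹] = kg·m²·s⁻²·K⁻¹
  (81.65 kg m^2 s^-2 K^-1 mol^-1) × (30.57 mol):  [kg·m²·s⁻²·K⁻¹·mol⁻¹] · [mol] = kg·m²·s⁻²·K⁻¹
  (142 J) / (589 μK):  [kg·m²·s⁻²] / [K] = kg·m²·s⁻²·K⁻¹
Every term reduces to kg·m²·s⁻²·K⁻¹.

Yes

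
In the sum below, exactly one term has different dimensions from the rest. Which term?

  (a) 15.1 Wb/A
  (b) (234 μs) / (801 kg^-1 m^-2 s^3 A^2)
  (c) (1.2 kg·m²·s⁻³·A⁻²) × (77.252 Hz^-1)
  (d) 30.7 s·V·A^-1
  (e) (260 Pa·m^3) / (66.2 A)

Reduce each to base SI dimensions:
  (a) Wb·A⁻¹ = V·s·A⁻¹ = kg·m²·s⁻²·A⁻²
  (b) [s] / [kg⁻¹·m⁻²·s³·A²] = kg·m²·s⁻²·A⁻²
  (c) [kg·m²·s⁻³·A⁻²] · [s] = kg·m²·s⁻²·A⁻²
  (d) V·s·A⁻¹ = J·C⁻¹·s·A⁻¹ = kg·m²·s⁻²·A⁻²
  (e) [kg·m²·s⁻²] / [A] = kg·m²·s⁻²·A⁻¹
All reduce to kg·m²·s⁻²·A⁻² except (e), which is kg·m²·s⁻²·A⁻¹.

(e)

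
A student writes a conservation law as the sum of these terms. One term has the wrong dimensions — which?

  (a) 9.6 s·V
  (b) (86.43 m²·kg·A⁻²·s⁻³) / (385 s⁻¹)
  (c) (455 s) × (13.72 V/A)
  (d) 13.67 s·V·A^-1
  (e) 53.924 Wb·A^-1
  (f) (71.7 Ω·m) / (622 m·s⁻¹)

(a)

In SI base units:
  (a) V·s = J·C⁻¹·s = kg·m²·s⁻²·A⁻¹
  (b) [kg·m²·s⁻³·A⁻²] / [s⁻¹] = kg·m²·s⁻²·A⁻²
  (c) [s] · [kg·m²·s⁻³·A⁻²] = kg·m²·s⁻²·A⁻²
  (d) V·s·A⁻¹ = J·C⁻¹·s·A⁻¹ = kg·m²·s⁻²·A⁻²
  (e) Wb·A⁻¹ = V·s·A⁻¹ = kg·m²·s⁻²·A⁻²
  (f) [kg·m³·s⁻³·A⁻²] / [m·s⁻¹] = kg·m²·s⁻²·A⁻²
All reduce to kg·m²·s⁻²·A⁻² except (a), which is kg·m²·s⁻²·A⁻¹.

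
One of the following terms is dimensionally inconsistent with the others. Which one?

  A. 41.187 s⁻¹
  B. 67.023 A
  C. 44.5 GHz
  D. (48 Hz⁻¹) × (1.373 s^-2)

B.

Reduce each to base SI dimensions:
  A. s⁻¹
  B. A
  C. Hz = s⁻¹
  D. [s] · [s⁻²] = s⁻¹
All reduce to s⁻¹ except B., which is A.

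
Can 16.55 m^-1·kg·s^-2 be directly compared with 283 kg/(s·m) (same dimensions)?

No

Reduce each to base SI dimensions:
  16.55 m^-1·kg·s^-2:  kg·m⁻¹·s⁻²
  283 kg/(s·m):  kg·m⁻¹·s⁻¹
kg·m⁻¹·s⁻² ≠ kg·m⁻¹·s⁻¹, so they cannot be added.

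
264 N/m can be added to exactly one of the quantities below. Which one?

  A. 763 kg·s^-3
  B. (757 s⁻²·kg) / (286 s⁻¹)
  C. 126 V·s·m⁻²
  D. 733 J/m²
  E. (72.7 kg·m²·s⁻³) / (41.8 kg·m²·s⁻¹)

Reference: N·m⁻¹ = kg·m·s⁻²·m⁻¹ = kg·s⁻².
Each option:
  A. kg·s⁻³
  B. [kg·s⁻²] / [s⁻¹] = kg·s⁻¹
  C. V·s·m⁻² = J·C⁻¹·s·m⁻² = kg·s⁻²·A⁻¹
  D. J·m⁻² = N·m·m⁻² = kg·s⁻²  ← same
  E. [kg·m²·s⁻³] / [kg·m²·s⁻¹] = s⁻²
Only D. matches kg·s⁻².

D.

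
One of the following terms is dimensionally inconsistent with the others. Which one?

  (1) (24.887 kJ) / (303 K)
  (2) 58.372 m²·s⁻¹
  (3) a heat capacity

(2)

Dimensions:
  (1) [kg·m²·s⁻²] / [K] = kg·m²·s⁻²·K⁻¹
  (2) m²·s⁻¹
  (3) [heat capacity] = kg·m²·s⁻²·K⁻¹
All reduce to kg·m²·s⁻²·K⁻¹ except (2), which is m²·s⁻¹.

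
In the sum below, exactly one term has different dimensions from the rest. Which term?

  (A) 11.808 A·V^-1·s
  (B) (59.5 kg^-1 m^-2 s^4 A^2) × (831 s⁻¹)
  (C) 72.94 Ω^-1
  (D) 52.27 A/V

In SI base units:
  (A) A·s·V⁻¹ = A·s·(J·C⁻¹)⁻¹ = kg⁻¹·m⁻²·s⁴·A²
  (B) [kg⁻¹·m⁻²·s⁴·A²] · [s⁻¹] = kg⁻¹·m⁻²·s³·A²
  (C) Ω⁻¹ = (V·A⁻¹)⁻¹ = kg⁻¹·m⁻²·s³·A²
  (D) A·V⁻¹ = A·(J·C⁻¹)⁻¹ = kg⁻¹·m⁻²·s³·A²
All reduce to kg⁻¹·m⁻²·s³·A² except (A), which is kg⁻¹·m⁻²·s⁴·A².

(A)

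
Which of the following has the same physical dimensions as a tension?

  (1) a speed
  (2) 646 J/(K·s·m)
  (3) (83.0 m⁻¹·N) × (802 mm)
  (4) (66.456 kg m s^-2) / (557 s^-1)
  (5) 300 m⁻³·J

(3)

Reference: [tension] = kg·m·s⁻².
Each option:
  (1) [speed] = m·s⁻¹
  (2) J·s⁻¹·m⁻¹·K⁻¹ = N·m·s⁻¹·m⁻¹·K⁻¹ = kg·m·s⁻³·K⁻¹
  (3) [kg·s⁻²] · [m] = kg·m·s⁻²  ← same
  (4) [kg·m·s⁻²] / [s⁻¹] = kg·m·s⁻¹
  (5) J·m⁻³ = N·m·m⁻³ = kg·m⁻¹·s⁻²
Only (3) matches kg·m·s⁻².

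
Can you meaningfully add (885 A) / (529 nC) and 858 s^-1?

In SI base units:
  (885 A) / (529 nC):  [A] / [s·A] = s⁻¹
  858 s^-1:  s⁻¹
Both are s⁻¹, so they have the same dimensions and can be added.

Yes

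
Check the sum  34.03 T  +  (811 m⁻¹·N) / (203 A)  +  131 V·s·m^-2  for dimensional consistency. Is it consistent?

In SI base units:
  34.03 T:  T = Wb·m⁻² = kg·s⁻²·A⁻¹
  (811 m⁻¹·N) / (203 A):  [kg·s⁻²] / [A] = kg·s⁻²·A⁻¹
  131 V·s·m^-2:  V·s·m⁻² = J·C⁻¹·s·m⁻² = kg·s⁻²·A⁻¹
Every term reduces to kg·s⁻²·A⁻¹.

Yes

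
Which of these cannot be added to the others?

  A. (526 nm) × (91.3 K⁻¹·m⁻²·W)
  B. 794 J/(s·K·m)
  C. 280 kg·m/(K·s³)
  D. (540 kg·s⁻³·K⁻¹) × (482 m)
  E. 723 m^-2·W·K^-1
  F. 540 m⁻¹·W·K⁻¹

E.

Work out the base dimensions of each:
  A. [m] · [kg·s⁻³·K⁻¹] = kg·m·s⁻³·K⁻¹
  B. J·s⁻¹·m⁻¹·K⁻¹ = N·m·s⁻¹·m⁻¹·K⁻¹ = kg·m·s⁻³·K⁻¹
  C. kg·m·s⁻³·K⁻¹
  D. [kg·s⁻³·K⁻¹] · [m] = kg·m·s⁻³·K⁻¹
  E. W·m⁻²·K⁻¹ = J·s⁻¹·m⁻²·K⁻¹ = kg·s⁻³·K⁻¹
  F. W·m⁻¹·K⁻¹ = J·s⁻¹·m⁻¹·K⁻¹ = kg·m·s⁻³·K⁻¹
All reduce to kg·m·s⁻³·K⁻¹ except E., which is kg·s⁻³·K⁻¹.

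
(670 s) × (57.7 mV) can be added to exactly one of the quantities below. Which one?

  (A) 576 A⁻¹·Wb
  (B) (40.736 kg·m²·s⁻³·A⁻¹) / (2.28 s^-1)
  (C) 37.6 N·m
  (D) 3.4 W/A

(B)

Reference: [s] · [kg·m²·s⁻³·A⁻¹] = kg·m²·s⁻²·A⁻¹.
Each option:
  (A) Wb·A⁻¹ = V·s·A⁻¹ = kg·m²·s⁻²·A⁻²
  (B) [kg·m²·s⁻³·A⁻¹] / [s⁻¹] = kg·m²·s⁻²·A⁻¹  ← same
  (C) N·m = kg·m·s⁻²·m = kg·m²·s⁻²
  (D) W·A⁻¹ = J·s⁻¹·A⁻¹ = kg·m²·s⁻³·A⁻¹
Only (B) matches kg·m²·s⁻²·A⁻¹.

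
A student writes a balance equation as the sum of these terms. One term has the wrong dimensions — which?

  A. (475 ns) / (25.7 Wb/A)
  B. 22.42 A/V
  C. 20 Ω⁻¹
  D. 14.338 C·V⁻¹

Reduce each to base SI dimensions:
  A. [s] / [kg·m²·s⁻²·A⁻²] = kg⁻¹·m⁻²·s³·A²
  B. A·V⁻¹ = A·(J·C⁻¹)⁻¹ = kg⁻¹·m⁻²·s³·A²
  C. Ω⁻¹ = (V·A⁻¹)⁻¹ = kg⁻¹·m⁻²·s³·A²
  D. C·V⁻¹ = s·A·(J·C⁻¹)⁻¹ = kg⁻¹·m⁻²·s⁴·A²
All reduce to kg⁻¹·m⁻²·s³·A² except D., which is kg⁻¹·m⁻²·s⁴·A².

D.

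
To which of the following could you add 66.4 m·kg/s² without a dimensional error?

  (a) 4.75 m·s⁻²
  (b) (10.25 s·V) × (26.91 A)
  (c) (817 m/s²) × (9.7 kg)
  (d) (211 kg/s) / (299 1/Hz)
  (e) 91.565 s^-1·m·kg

Reference: kg·m·s⁻².
Each option:
  (a) m·s⁻²
  (b) [kg·m²·s⁻²·A⁻¹] · [A] = kg·m²·s⁻²
  (c) [m·s⁻²] · [kg] = kg·m·s⁻²  ← same
  (d) [kg·s⁻¹] / [s] = kg·s⁻²
  (e) kg·m·s⁻¹
Only (c) matches kg·m·s⁻².

(c)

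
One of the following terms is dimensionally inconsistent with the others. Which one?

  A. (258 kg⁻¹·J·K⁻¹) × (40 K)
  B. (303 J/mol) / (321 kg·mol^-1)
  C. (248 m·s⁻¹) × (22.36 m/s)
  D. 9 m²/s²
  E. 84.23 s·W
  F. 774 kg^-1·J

Dimensions:
  A. [m²·s⁻²·K⁻¹] · [K] = m²·s⁻²
  B. [kg·m²·s⁻²·mol⁻¹] / [kg·mol⁻¹] = m²·s⁻²
  C. [m·s⁻¹] · [m·s⁻¹] = m²·s⁻²
  D. m²·s⁻²
  E. W·s = J·s⁻¹·s = kg·m²·s⁻²
  F. J·kg⁻¹ = N·m·kg⁻¹ = m²·s⁻²
All reduce to m²·s⁻² except E., which is kg·m²·s⁻².

E.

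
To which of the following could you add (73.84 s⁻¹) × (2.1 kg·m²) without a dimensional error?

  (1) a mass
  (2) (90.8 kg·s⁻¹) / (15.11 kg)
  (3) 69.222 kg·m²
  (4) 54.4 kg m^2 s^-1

Reference: [s⁻¹] · [kg·m²] = kg·m²·s⁻¹.
Each option:
  (1) [mass] = kg
  (2) [kg·s⁻¹] / [kg] = s⁻¹
  (3) kg·m²
  (4) kg·m²·s⁻¹  ← same
Only (4) matches kg·m²·s⁻¹.

(4)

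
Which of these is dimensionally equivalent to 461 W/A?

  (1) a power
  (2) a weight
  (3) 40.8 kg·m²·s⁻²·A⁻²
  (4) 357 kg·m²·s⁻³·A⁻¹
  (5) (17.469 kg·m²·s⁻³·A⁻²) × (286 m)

Reference: W·A⁻¹ = J·s⁻¹·A⁻¹ = kg·m²·s⁻³·A⁻¹.
Each option:
  (1) [power] = kg·m²·s⁻³
  (2) [weight] = kg·m·s⁻²
  (3) kg·m²·s⁻²·A⁻²
  (4) kg·m²·s⁻³·A⁻¹  ← same
  (5) [kg·m²·s⁻³·A⁻²] · [m] = kg·m³·s⁻³·A⁻²
Only (4) matches kg·m²·s⁻³·A⁻¹.

(4)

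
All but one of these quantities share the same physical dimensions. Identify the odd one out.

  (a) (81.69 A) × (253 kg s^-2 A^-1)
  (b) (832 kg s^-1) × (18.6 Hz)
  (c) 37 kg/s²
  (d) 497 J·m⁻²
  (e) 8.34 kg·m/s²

Reduce each to base SI dimensions:
  (a) [A] · [kg·s⁻²·A⁻¹] = kg·s⁻²
  (b) [kg·s⁻¹] · [s⁻¹] = kg·s⁻²
  (c) kg·s⁻²
  (d) J·m⁻² = N·m·m⁻² = kg·s⁻²
  (e) kg·m·s⁻²
All reduce to kg·s⁻² except (e), which is kg·m·s⁻².

(e)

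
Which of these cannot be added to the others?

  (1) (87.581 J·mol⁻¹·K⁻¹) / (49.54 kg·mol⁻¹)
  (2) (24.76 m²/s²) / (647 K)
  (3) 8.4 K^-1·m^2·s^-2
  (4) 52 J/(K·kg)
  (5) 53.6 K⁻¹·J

(5)

Dimensions:
  (1) [kg·m²·s⁻²·K⁻¹·mol⁻¹] / [kg·mol⁻¹] = m²·s⁻²·K⁻¹
  (2) [m²·s⁻²] / [K] = m²·s⁻²·K⁻¹
  (3) m²·s⁻²·K⁻¹
  (4) J·kg⁻¹·K⁻¹ = N·m·kg⁻¹·K⁻¹ = m²·s⁻²·K⁻¹
  (5) J·K⁻¹ = N·m·K⁻¹ = kg·m²·s⁻²·K⁻¹
All reduce to m²·s⁻²·K⁻¹ except (5), which is kg·m²·s⁻²·K⁻¹.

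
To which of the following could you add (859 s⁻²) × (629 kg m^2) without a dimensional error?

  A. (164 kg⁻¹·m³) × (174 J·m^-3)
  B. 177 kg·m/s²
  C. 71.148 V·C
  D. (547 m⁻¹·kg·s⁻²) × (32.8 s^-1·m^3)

Reference: [s⁻²] · [kg·m²] = kg·m²·s⁻².
Each option:
  A. [kg⁻¹·m³] · [kg·m⁻¹·s⁻²] = m²·s⁻²
  B. kg·m·s⁻²
  C. C·V = s·A·J·C⁻¹ = kg·m²·s⁻²  ← same
  D. [kg·m⁻¹·s⁻²] · [m³·s⁻¹] = kg·m²·s⁻³
Only C. matches kg·m²·s⁻².

C.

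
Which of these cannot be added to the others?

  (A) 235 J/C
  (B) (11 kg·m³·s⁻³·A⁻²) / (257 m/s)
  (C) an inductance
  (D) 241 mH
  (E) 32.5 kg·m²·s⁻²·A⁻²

Dimensions:
  (A) J·C⁻¹ = N·m·(s·A)⁻¹ = kg·m²·s⁻³·A⁻¹
  (B) [kg·m³·s⁻³·A⁻²] / [m·s⁻¹] = kg·m²·s⁻²·A⁻²
  (C) [inductance] = kg·m²·s⁻²·A⁻²
  (D) H = V·s·A⁻¹ = kg·m²·s⁻²·A⁻²
  (E) kg·m²·s⁻²·A⁻²
All reduce to kg·m²·s⁻²·A⁻² except (A), which is kg·m²·s⁻³·A⁻¹.

(A)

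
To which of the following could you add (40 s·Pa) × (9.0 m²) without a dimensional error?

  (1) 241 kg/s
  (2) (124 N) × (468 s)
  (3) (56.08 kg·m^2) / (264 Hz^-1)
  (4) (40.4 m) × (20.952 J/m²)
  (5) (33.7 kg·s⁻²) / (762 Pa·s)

(2)

Reference: [kg·m⁻¹·s⁻¹] · [m²] = kg·m·s⁻¹.
Each option:
  (1) kg·s⁻¹
  (2) [kg·m·s⁻²] · [s] = kg·m·s⁻¹  ← same
  (3) [kg·m²] / [s] = kg·m²·s⁻¹
  (4) [m] · [kg·s⁻²] = kg·m·s⁻²
  (5) [kg·s⁻²] / [kg·m⁻¹·s⁻¹] = m·s⁻¹
Only (2) matches kg·m·s⁻¹.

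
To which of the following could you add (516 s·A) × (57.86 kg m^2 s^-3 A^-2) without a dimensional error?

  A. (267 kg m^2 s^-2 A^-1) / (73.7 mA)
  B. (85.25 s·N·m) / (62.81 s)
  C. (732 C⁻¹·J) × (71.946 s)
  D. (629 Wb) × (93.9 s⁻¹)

C.

Reference: [s·A] · [kg·m²·s⁻³·A⁻²] = kg·m²·s⁻²·A⁻¹.
Each option:
  A. [kg·m²·s⁻²·A⁻¹] / [A] = kg·m²·s⁻²·A⁻²
  B. [kg·m²·s⁻¹] / [s] = kg·m²·s⁻²
  C. [kg·m²·s⁻³·A⁻¹] · [s] = kg·m²·s⁻²·A⁻¹  ← same
  D. [kg·m²·s⁻²·A⁻¹] · [s⁻¹] = kg·m²·s⁻³·A⁻¹
Only C. matches kg·m²·s⁻²·A⁻¹.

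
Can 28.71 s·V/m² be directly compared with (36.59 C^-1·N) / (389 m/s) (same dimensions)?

Yes

Reduce each to base SI dimensions:
  28.71 s·V/m²:  V·s·m⁻² = J·C⁻¹·s·m⁻² = kg·s⁻²·A⁻¹
  (36.59 C^-1·N) / (389 m/s):  [kg·m·s⁻³·A⁻¹] / [m·s⁻¹] = kg·s⁻²·A⁻¹
Both are kg·s⁻²·A⁻¹, so they have the same dimensions and can be added.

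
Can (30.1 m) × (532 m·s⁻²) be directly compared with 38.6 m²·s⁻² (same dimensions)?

Dimensions:
  (30.1 m) × (532 m·s⁻²):  [m] · [m·s⁻²] = m²·s⁻²
  38.6 m²·s⁻²:  m²·s⁻²
Both are m²·s⁻², so they have the same dimensions and can be added.

Yes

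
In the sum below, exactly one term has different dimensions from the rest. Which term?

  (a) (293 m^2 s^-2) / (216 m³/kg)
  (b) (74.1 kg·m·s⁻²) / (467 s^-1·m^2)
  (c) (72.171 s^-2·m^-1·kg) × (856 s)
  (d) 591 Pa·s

(a)

Reduce each to base SI dimensions:
  (a) [m²·s⁻²] / [kg⁻¹·m³] = kg·m⁻¹·s⁻²
  (b) [kg·m·s⁻²] / [m²·s⁻¹] = kg·m⁻¹·s⁻¹
  (c) [kg·m⁻¹·s⁻²] · [s] = kg·m⁻¹·s⁻¹
  (d) Pa·s = N·m⁻²·s = kg·m⁻¹·s⁻¹
All reduce to kg·m⁻¹·s⁻¹ except (a), which is kg·m⁻¹·s⁻².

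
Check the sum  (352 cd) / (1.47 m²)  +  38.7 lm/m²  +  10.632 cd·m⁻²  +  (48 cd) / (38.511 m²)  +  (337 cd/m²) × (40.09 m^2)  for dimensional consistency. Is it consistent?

Reduce each to base SI dimensions:
  (352 cd) / (1.47 m²):  [cd] / [m²] = m⁻²·cd
  38.7 lm/m²:  lm·m⁻² = cd·m⁻² = m⁻²·cd
  10.632 cd·m⁻²:  cd·m⁻² = m⁻²·cd
  (48 cd) / (38.511 m²):  [cd] / [m²] = m⁻²·cd
  (337 cd/m²) × (40.09 m^2):  [m⁻²·cd] · [m²] = cd
The terms do not share a single dimension (cd vs m⁻²·cd).

No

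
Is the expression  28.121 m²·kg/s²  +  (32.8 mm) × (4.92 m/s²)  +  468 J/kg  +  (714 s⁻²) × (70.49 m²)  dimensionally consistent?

No

In SI base units:
  28.121 m²·kg/s²:  kg·m²·s⁻²
  (32.8 mm) × (4.92 m/s²):  [m] · [m·s⁻²] = m²·s⁻²
  468 J/kg:  J·kg⁻¹ = N·m·kg⁻¹ = m²·s⁻²
  (714 s⁻²) × (70.49 m²):  [s⁻²] · [m²] = m²·s⁻²
The terms do not share a single dimension (kg·m²·s⁻² vs m²·s⁻²).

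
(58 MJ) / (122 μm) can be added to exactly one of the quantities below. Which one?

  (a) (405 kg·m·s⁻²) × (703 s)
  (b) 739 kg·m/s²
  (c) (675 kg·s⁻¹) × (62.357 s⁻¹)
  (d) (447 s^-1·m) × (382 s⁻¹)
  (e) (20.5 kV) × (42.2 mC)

Reference: [kg·m²·s⁻²] / [m] = kg·m·s⁻².
Each option:
  (a) [kg·m·s⁻²] · [s] = kg·m·s⁻¹
  (b) kg·m·s⁻²  ← same
  (c) [kg·s⁻¹] · [s⁻¹] = kg·s⁻²
  (d) [m·s⁻¹] · [s⁻¹] = m·s⁻²
  (e) [kg·m²·s⁻³·A⁻¹] · [s·A] = kg·m²·s⁻²
Only (b) matches kg·m·s⁻².

(b)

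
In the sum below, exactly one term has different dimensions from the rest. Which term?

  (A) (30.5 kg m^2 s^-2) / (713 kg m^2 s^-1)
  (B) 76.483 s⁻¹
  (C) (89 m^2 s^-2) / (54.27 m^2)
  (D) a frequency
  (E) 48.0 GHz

Dimensions:
  (A) [kg·m²·s⁻²] / [kg·m²·s⁻¹] = s⁻¹
  (B) s⁻¹
  (C) [m²·s⁻²] / [m²] = s⁻²
  (D) [frequency] = s⁻¹
  (E) Hz = s⁻¹
All reduce to s⁻¹ except (C), which is s⁻².

(C)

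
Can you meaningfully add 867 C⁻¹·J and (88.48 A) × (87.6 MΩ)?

Reduce each to base SI dimensions:
  867 C⁻¹·J:  J·C⁻¹ = N·m·(s·A)⁻¹ = kg·m²·s⁻³·A⁻¹
  (88.48 A) × (87.6 MΩ):  [A] · [kg·m²·s⁻³·A⁻²] = kg·m²·s⁻³·A⁻¹
Both are kg·m²·s⁻³·A⁻¹, so they have the same dimensions and can be added.

Yes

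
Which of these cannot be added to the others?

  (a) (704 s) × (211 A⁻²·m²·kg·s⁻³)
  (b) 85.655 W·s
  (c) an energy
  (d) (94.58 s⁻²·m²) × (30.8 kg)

In SI base units:
  (a) [s] · [kg·m²·s⁻³·A⁻²] = kg·m²·s⁻²·A⁻²
  (b) W·s = J·s⁻¹·s = kg·m²·s⁻²
  (c) [energy] = kg·m²·s⁻²
  (d) [m²·s⁻²] · [kg] = kg·m²·s⁻²
All reduce to kg·m²·s⁻² except (a), which is kg·m²·s⁻²·A⁻².

(a)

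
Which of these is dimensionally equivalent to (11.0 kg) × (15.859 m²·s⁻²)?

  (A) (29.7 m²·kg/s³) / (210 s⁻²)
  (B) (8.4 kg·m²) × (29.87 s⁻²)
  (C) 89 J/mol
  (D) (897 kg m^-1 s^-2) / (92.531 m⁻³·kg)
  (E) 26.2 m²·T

(B)

Reference: [kg] · [m²·s⁻²] = kg·m²·s⁻².
Each option:
  (A) [kg·m²·s⁻³] / [s⁻²] = kg·m²·s⁻¹
  (B) [kg·m²] · [s⁻²] = kg·m²·s⁻²  ← same
  (C) J·mol⁻¹ = N·m·mol⁻¹ = kg·m²·s⁻²·mol⁻¹
  (D) [kg·m⁻¹·s⁻²] / [kg·m⁻³] = m²·s⁻²
  (E) T·m² = Wb·m⁻²·m² = kg·m²·s⁻²·A⁻¹
Only (B) matches kg·m²·s⁻².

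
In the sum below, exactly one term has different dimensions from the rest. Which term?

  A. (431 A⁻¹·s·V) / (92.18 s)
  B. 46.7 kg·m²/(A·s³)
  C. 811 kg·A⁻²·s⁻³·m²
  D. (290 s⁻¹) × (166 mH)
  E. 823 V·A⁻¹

Reduce each to base SI dimensions:
  A. [kg·m²·s⁻²·A⁻²] / [s] = kg·m²·s⁻³·A⁻²
  B. kg·m²·s⁻³·A⁻¹
  C. kg·m²·s⁻³·A⁻²
  D. [s⁻¹] · [kg·m²·s⁻²·A⁻²] = kg·m²·s⁻³·A⁻²
  E. V·A⁻¹ = J·C⁻¹·A⁻¹ = kg·m²·s⁻³·A⁻²
All reduce to kg·m²·s⁻³·A⁻² except B., which is kg·m²·s⁻³·A⁻¹.

B.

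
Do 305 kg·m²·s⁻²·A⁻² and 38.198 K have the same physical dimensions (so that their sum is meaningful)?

No

In SI base units:
  305 kg·m²·s⁻²·A⁻²:  kg·m²·s⁻²·A⁻²
  38.198 K:  K
kg·m²·s⁻²·A⁻² ≠ K, so they cannot be added.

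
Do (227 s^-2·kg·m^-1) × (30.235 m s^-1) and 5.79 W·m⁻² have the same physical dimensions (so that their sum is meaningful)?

Yes

Reduce each to base SI dimensions:
  (227 s^-2·kg·m^-1) × (30.235 m s^-1):  [kg·m⁻¹·s⁻²] · [m·s⁻¹] = kg·s⁻³
  5.79 W·m⁻²:  W·m⁻² = J·s⁻¹·m⁻² = kg·s⁻³
Both are kg·s⁻³, so they have the same dimensions and can be added.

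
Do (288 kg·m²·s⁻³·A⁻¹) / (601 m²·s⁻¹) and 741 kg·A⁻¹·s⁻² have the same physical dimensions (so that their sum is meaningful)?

Yes

In SI base units:
  (288 kg·m²·s⁻³·A⁻¹) / (601 m²·s⁻¹):  [kg·m²·s⁻³·A⁻¹] / [m²·s⁻¹] = kg·s⁻²·A⁻¹
  741 kg·A⁻¹·s⁻²:  kg·s⁻²·A⁻¹
Both are kg·s⁻²·A⁻¹, so they have the same dimensions and can be added.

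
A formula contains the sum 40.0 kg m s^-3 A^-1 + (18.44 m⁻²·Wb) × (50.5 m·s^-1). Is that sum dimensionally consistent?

Dimensions:
  40.0 kg m s^-3 A^-1:  kg·m·s⁻³·A⁻¹
  (18.44 m⁻²·Wb) × (50.5 m·s^-1):  [kg·s⁻²·A⁻¹] · [m·s⁻¹] = kg·m·s⁻³·A⁻¹
Both are kg·m·s⁻³·A⁻¹, so they have the same dimensions and can be added.

Yes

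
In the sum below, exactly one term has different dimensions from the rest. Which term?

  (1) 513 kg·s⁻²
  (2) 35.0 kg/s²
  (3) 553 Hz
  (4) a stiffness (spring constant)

Dimensions:
  (1) kg·s⁻²
  (2) kg·s⁻²
  (3) Hz = s⁻¹
  (4) [stiffness (spring constant)] = kg·s⁻²
All reduce to kg·s⁻² except (3), which is s⁻¹.

(3)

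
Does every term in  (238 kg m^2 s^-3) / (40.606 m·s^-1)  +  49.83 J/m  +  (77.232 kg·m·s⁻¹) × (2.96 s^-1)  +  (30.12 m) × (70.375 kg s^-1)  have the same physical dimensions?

No

Reduce each to base SI dimensions:
  (238 kg m^2 s^-3) / (40.606 m·s^-1):  [kg·m²·s⁻³] / [m·s⁻¹] = kg·m·s⁻²
  49.83 J/m:  J·m⁻¹ = N·m·m⁻¹ = kg·m·s⁻²
  (77.232 kg·m·s⁻¹) × (2.96 s^-1):  [kg·m·s⁻¹] · [s⁻¹] = kg·m·s⁻²
  (30.12 m) × (70.375 kg s^-1):  [m] · [kg·s⁻¹] = kg·m·s⁻¹
The terms do not share a single dimension (kg·m·s⁻² vs kg·m·s⁻¹).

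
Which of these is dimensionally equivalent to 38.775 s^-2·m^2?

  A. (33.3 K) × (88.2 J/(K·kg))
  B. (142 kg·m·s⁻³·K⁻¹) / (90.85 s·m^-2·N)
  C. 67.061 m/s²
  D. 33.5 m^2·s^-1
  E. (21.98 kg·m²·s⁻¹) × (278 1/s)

A.

Reference: m²·s⁻².
Each option:
  A. [K] · [m²·s⁻²·K⁻¹] = m²·s⁻²  ← same
  B. [kg·m·s⁻³·K⁻¹] / [kg·m⁻¹·s⁻¹] = m²·s⁻²·K⁻¹
  C. m·s⁻²
  D. m²·s⁻¹
  E. [kg·m²·s⁻¹] · [s⁻¹] = kg·m²·s⁻²
Only A. matches m²·s⁻².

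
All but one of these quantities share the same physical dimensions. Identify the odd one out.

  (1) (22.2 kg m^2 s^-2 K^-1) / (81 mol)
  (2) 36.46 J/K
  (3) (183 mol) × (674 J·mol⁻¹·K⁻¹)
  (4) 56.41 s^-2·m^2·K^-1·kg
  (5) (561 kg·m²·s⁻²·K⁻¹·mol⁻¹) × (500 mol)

Dimensions:
  (1) [kg·m²·s⁻²·K⁻¹] / [mol] = kg·m²·s⁻²·K⁻¹·mol⁻¹
  (2) J·K⁻¹ = N·m·K⁻¹ = kg·m²·s⁻²·K⁻¹
  (3) [mol] · [kg·m²·s⁻²·K⁻¹·mol⁻¹] = kg·m²·s⁻²·K⁻¹
  (4) kg·m²·s⁻²·K⁻¹
  (5) [kg·m²·s⁻²·K⁻¹·mol⁻¹] · [mol] = kg·m²·s⁻²·K⁻¹
All reduce to kg·m²·s⁻²·K⁻¹ except (1), which is kg·m²·s⁻²·K⁻¹·mol⁻¹.

(1)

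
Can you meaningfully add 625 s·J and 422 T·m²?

No

In SI base units:
  625 s·J:  J·s = N·m·s = kg·m²·s⁻¹
  422 T·m²:  T·m² = Wb·m⁻²·m² = kg·m²·s⁻²·A⁻¹
kg·m²·s⁻¹ ≠ kg·m²·s⁻²·A⁻¹, so they cannot be added.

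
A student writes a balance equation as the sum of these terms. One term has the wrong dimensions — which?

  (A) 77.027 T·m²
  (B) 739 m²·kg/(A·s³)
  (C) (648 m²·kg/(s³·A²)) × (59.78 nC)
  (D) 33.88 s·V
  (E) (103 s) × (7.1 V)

Work out the base dimensions of each:
  (A) T·m² = Wb·m⁻²·m² = kg·m²·s⁻²·A⁻¹
  (B) kg·m²·s⁻³·A⁻¹
  (C) [kg·m²·s⁻³·A⁻²] · [s·A] = kg·m²·s⁻²·A⁻¹
  (D) V·s = J·C⁻¹·s = kg·m²·s⁻²·A⁻¹
  (E) [s] · [kg·m²·s⁻³·A⁻¹] = kg·m²·s⁻²·A⁻¹
All reduce to kg·m²·s⁻²·A⁻¹ except (B), which is kg·m²·s⁻³·A⁻¹.

(B)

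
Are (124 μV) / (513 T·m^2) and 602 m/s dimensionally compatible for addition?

No

Reduce each to base SI dimensions:
  (124 μV) / (513 T·m^2):  [kg·m²·s⁻³·A⁻¹] / [kg·m²·s⁻²·A⁻¹] = s⁻¹
  602 m/s:  m·s⁻¹
s⁻¹ ≠ m·s⁻¹, so they cannot be added.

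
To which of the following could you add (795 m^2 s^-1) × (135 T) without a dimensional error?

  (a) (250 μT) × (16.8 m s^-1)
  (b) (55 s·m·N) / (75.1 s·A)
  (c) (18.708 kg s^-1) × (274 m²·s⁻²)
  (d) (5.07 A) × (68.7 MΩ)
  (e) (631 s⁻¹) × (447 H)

Reference: [m²·s⁻¹] · [kg·s⁻²·A⁻¹] = kg·m²·s⁻³·A⁻¹.
Each option:
  (a) [kg·s⁻²·A⁻¹] · [m·s⁻¹] = kg·m·s⁻³·A⁻¹
  (b) [kg·m²·s⁻¹] / [s·A] = kg·m²·s⁻²·A⁻¹
  (c) [kg·s⁻¹] · [m²·s⁻²] = kg·m²·s⁻³
  (d) [A] · [kg·m²·s⁻³·A⁻²] = kg·m²·s⁻³·A⁻¹  ← same
  (e) [s⁻¹] · [kg·m²·s⁻²·A⁻²] = kg·m²·s⁻³·A⁻²
Only (d) matches kg·m²·s⁻³·A⁻¹.

(d)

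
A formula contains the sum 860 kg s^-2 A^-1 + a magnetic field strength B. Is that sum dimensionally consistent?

Work out the base dimensions of each:
  860 kg s^-2 A^-1:  kg·s⁻²·A⁻¹
  a magnetic field strength B:  [magnetic field strength B] = kg·s⁻²·A⁻¹
Both are kg·s⁻²·A⁻¹, so they have the same dimensions and can be added.

Yes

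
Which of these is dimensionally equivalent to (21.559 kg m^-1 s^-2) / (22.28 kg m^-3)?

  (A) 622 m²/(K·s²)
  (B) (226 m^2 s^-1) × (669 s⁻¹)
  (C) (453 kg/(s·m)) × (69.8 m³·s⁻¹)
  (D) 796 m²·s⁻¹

Reference: [kg·m⁻¹·s⁻²] / [kg·m⁻³] = m²·s⁻².
Each option:
  (A) m²·s⁻²·K⁻¹
  (B) [m²·s⁻¹] · [s⁻¹] = m²·s⁻²  ← same
  (C) [kg·m⁻¹·s⁻¹] · [m³·s⁻¹] = kg·m²·s⁻²
  (D) m²·s⁻¹
Only (B) matches m²·s⁻².

(B)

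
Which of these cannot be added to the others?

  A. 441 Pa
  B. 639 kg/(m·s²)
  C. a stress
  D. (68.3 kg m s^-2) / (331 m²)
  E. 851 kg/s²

E.

Dimensions:
  A. Pa = N·m⁻² = kg·m⁻¹·s⁻²
  B. kg·m⁻¹·s⁻²
  C. [stress] = kg·m⁻¹·s⁻²
  D. [kg·m·s⁻²] / [m²] = kg·m⁻¹·s⁻²
  E. kg·s⁻²
All reduce to kg·m⁻¹·s⁻² except E., which is kg·s⁻².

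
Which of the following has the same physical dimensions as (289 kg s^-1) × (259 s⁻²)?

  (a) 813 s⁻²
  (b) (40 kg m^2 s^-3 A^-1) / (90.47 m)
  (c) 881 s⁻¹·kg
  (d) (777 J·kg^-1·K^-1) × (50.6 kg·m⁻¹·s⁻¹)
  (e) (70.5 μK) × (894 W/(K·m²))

Reference: [kg·s⁻¹] · [s⁻²] = kg·s⁻³.
Each option:
  (a) s⁻²
  (b) [kg·m²·s⁻³·A⁻¹] / [m] = kg·m·s⁻³·A⁻¹
  (c) kg·s⁻¹
  (d) [m²·s⁻²·K⁻¹] · [kg·m⁻¹·s⁻¹] = kg·m·s⁻³·K⁻¹
  (e) [K] · [kg·s⁻³·K⁻¹] = kg·s⁻³  ← same
Only (e) matches kg·s⁻³.

(e)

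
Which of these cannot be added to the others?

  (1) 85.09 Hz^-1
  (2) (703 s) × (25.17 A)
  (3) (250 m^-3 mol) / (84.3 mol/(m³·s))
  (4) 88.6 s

In SI base units:
  (1) Hz⁻¹ = (s⁻¹)⁻¹ = s
  (2) [s] · [A] = s·A
  (3) [m⁻³·mol] / [m⁻³·s⁻¹·mol] = s
  (4) s
All reduce to s except (2), which is s·A.

(2)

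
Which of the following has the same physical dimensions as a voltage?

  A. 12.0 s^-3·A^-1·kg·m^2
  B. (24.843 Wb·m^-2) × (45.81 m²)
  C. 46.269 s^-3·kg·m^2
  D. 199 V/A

Reference: [voltage] = kg·m²·s⁻³·A⁻¹.
Each option:
  A. kg·m²·s⁻³·A⁻¹  ← same
  B. [kg·s⁻²·A⁻¹] · [m²] = kg·m²·s⁻²·A⁻¹
  C. kg·m²·s⁻³
  D. V·A⁻¹ = J·C⁻¹·A⁻¹ = kg·m²·s⁻³·A⁻²
Only A. matches kg·m²·s⁻³·A⁻¹.

A.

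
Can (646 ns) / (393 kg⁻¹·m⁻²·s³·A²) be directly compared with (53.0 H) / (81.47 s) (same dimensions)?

No

Work out the base dimensions of each:
  (646 ns) / (393 kg⁻¹·m⁻²·s³·A²):  [s] / [kg⁻¹·m⁻²·s³·A²] = kg·m²·s⁻²·A⁻²
  (53.0 H) / (81.47 s):  [kg·m²·s⁻²·A⁻²] / [s] = kg·m²·s⁻³·A⁻²
kg·m²·s⁻²·A⁻² ≠ kg·m²·s⁻³·A⁻², so they cannot be added.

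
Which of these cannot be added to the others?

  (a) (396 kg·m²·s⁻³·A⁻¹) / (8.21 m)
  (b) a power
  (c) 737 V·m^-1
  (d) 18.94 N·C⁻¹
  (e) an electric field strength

(b)

Work out the base dimensions of each:
  (a) [kg·m²·s⁻³·A⁻¹] / [m] = kg·m·s⁻³·A⁻¹
  (b) [power] = kg·m²·s⁻³
  (c) V·m⁻¹ = J·C⁻¹·m⁻¹ = kg·m·s⁻³·A⁻¹
  (d) N·C⁻¹ = kg·m·s⁻²·(s·A)⁻¹ = kg·m·s⁻³·A⁻¹
  (e) [electric field strength] = kg·m·s⁻³·A⁻¹
All reduce to kg·m·s⁻³·A⁻¹ except (b), which is kg·m²·s⁻³.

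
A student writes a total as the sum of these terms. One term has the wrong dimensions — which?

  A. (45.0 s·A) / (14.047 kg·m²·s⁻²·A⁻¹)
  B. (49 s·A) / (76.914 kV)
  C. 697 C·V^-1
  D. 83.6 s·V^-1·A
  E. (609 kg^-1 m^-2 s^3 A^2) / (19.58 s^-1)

A.

Work out the base dimensions of each:
  A. [s·A] / [kg·m²·s⁻²·A⁻¹] = kg⁻¹·m⁻²·s³·A²
  B. [s·A] / [kg·m²·s⁻³·A⁻¹] = kg⁻¹·m⁻²·s⁴·A²
  C. C·V⁻¹ = s·A·(J·C⁻¹)⁻¹ = kg⁻¹·m⁻²·s⁴·A²
  D. A·s·V⁻¹ = A·s·(J·C⁻¹)⁻¹ = kg⁻¹·m⁻²·s⁴·A²
  E. [kg⁻¹·m⁻²·s³·A²] / [s⁻¹] = kg⁻¹·m⁻²·s⁴·A²
All reduce to kg⁻¹·m⁻²·s⁴·A² except A., which is kg⁻¹·m⁻²·s³·A².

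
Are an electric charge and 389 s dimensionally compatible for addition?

No

Reduce each to base SI dimensions:
  an electric charge:  [electric charge] = s·A
  389 s:  s
s·A ≠ s, so they cannot be added.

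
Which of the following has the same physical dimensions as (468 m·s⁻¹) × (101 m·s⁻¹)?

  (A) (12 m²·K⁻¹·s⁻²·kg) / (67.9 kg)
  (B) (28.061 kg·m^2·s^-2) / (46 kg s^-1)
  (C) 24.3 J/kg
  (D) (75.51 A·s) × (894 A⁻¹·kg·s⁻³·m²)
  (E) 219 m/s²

Reference: [m·s⁻¹] · [m·s⁻¹] = m²·s⁻².
Each option:
  (A) [kg·m²·s⁻²·K⁻¹] / [kg] = m²·s⁻²·K⁻¹
  (B) [kg·m²·s⁻²] / [kg·s⁻¹] = m²·s⁻¹
  (C) J·kg⁻¹ = N·m·kg⁻¹ = m²·s⁻²  ← same
  (D) [s·A] · [kg·m²·s⁻³·A⁻¹] = kg·m²·s⁻²
  (E) m·s⁻²
Only (C) matches m²·s⁻².

(C)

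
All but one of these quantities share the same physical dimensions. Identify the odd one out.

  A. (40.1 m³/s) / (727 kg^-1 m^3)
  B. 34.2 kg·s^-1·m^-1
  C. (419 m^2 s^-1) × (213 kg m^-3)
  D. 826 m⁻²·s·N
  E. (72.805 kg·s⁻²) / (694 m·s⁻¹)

A.

In SI base units:
  A. [m³·s⁻¹] / [kg⁻¹·m³] = kg·s⁻¹
  B. kg·m⁻¹·s⁻¹
  C. [m²·s⁻¹] · [kg·m⁻³] = kg·m⁻¹·s⁻¹
  D. N·s·m⁻² = kg·m·s⁻²·s·m⁻² = kg·m⁻¹·s⁻¹
  E. [kg·s⁻²] / [m·s⁻¹] = kg·m⁻¹·s⁻¹
All reduce to kg·m⁻¹·s⁻¹ except A., which is kg·s⁻¹.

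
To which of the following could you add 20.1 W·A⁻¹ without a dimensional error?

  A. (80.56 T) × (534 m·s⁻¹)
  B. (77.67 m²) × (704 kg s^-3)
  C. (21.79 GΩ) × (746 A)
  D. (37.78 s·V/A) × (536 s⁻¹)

C.

Reference: W·A⁻¹ = J·s⁻¹·A⁻¹ = kg·m²·s⁻³·A⁻¹.
Each option:
  A. [kg·s⁻²·A⁻¹] · [m·s⁻¹] = kg·m·s⁻³·A⁻¹
  B. [m²] · [kg·s⁻³] = kg·m²·s⁻³
  C. [kg·m²·s⁻³·A⁻²] · [A] = kg·m²·s⁻³·A⁻¹  ← same
  D. [kg·m²·s⁻²·A⁻²] · [s⁻¹] = kg·m²·s⁻³·A⁻²
Only C. matches kg·m²·s⁻³·A⁻¹.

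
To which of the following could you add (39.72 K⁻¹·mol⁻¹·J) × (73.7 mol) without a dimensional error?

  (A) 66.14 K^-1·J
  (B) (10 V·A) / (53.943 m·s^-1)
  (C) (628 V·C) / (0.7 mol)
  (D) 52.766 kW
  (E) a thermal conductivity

(A)

Reference: [kg·m²·s⁻²·K⁻¹·mol⁻¹] · [mol] = kg·m²·s⁻²·K⁻¹.
Each option:
  (A) J·K⁻¹ = N·m·K⁻¹ = kg·m²·s⁻²·K⁻¹  ← same
  (B) [kg·m²·s⁻³] / [m·s⁻¹] = kg·m·s⁻²
  (C) [kg·m²·s⁻²] / [mol] = kg·m²·s⁻²·mol⁻¹
  (D) W = J·s⁻¹ = kg·m²·s⁻³
  (E) [thermal conductivity] = kg·m·s⁻³·K⁻¹
Only (A) matches kg·m²·s⁻²·K⁻¹.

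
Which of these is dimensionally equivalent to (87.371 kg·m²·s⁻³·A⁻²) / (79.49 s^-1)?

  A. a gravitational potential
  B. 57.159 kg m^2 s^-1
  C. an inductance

Reference: [kg·m²·s⁻³·A⁻²] / [s⁻¹] = kg·m²·s⁻²·A⁻².
Each option:
  A. [gravitational potential] = m²·s⁻²
  B. kg·m²·s⁻¹
  C. [inductance] = kg·m²·s⁻²·A⁻²  ← same
Only C. matches kg·m²·s⁻²·A⁻².

C.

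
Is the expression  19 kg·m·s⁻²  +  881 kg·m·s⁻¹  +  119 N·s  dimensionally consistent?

Dimensions:
  19 kg·m·s⁻²:  kg·m·s⁻²
  881 kg·m·s⁻¹:  kg·m·s⁻¹
  119 N·s:  N·s = kg·m·s⁻²·s = kg·m·s⁻¹
The terms do not share a single dimension (kg·m·s⁻² vs kg·m·s⁻¹).

No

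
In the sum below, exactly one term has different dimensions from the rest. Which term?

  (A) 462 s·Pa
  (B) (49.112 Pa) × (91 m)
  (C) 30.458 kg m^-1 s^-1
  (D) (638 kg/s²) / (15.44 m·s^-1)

Reduce each to base SI dimensions:
  (A) Pa·s = N·m⁻²·s = kg·m⁻¹·s⁻¹
  (B) [kg·m⁻¹·s⁻²] · [m] = kg·s⁻²
  (C) kg·m⁻¹·s⁻¹
  (D) [kg·s⁻²] / [m·s⁻¹] = kg·m⁻¹·s⁻¹
All reduce to kg·m⁻¹·s⁻¹ except (B), which is kg·s⁻².

(B)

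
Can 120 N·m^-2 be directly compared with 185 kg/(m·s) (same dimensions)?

No

Expand each in SI base units:
  120 N·m^-2:  N·m⁻² = kg·m·s⁻²·m⁻² = kg·m⁻¹·s⁻²
  185 kg/(m·s):  kg·m⁻¹·s⁻¹
kg·m⁻¹·s⁻² ≠ kg·m⁻¹·s⁻¹, so they cannot be added.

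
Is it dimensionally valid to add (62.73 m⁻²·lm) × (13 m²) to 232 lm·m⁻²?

No

In SI base units:
  (62.73 m⁻²·lm) × (13 m²):  [m⁻²·cd] · [m²] = cd
  232 lm·m⁻²:  lm·m⁻² = cd·m⁻² = m⁻²·cd
cd ≠ m⁻²·cd, so they cannot be added.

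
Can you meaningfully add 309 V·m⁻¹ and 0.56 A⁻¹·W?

Expand each in SI base units:
  309 V·m⁻¹:  V·m⁻¹ = J·C⁻¹·m⁻¹ = kg·m·s⁻³·A⁻¹
  0.56 A⁻¹·W:  W·A⁻¹ = J·s⁻¹·A⁻¹ = kg·m²·s⁻³·A⁻¹
kg·m·s⁻³·A⁻¹ ≠ kg·m²·s⁻³·A⁻¹, so they cannot be added.

No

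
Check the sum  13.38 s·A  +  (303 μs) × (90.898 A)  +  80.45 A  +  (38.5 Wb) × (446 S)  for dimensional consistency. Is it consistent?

Work out the base dimensions of each:
  13.38 s·A:  A·s = s·A
  (303 μs) × (90.898 A):  [s] · [A] = s·A
  80.45 A:  A
  (38.5 Wb) × (446 S):  [kg·m²·s⁻²·A⁻¹] · [kg⁻¹·m⁻²·s³·A²] = s·A
The terms do not share a single dimension (A vs s·A).

No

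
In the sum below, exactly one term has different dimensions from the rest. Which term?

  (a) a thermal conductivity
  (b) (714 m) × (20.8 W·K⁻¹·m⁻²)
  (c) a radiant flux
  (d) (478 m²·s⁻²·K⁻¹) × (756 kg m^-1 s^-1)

(c)

Expand each in SI base units:
  (a) [thermal conductivity] = kg·m·s⁻³·K⁻¹
  (b) [m] · [kg·s⁻³·K⁻¹] = kg·m·s⁻³·K⁻¹
  (c) [radiant flux] = kg·m²·s⁻³
  (d) [m²·s⁻²·K⁻¹] · [kg·m⁻¹·s⁻¹] = kg·m·s⁻³·K⁻¹
All reduce to kg·m·s⁻³·K⁻¹ except (c), which is kg·m²·s⁻³.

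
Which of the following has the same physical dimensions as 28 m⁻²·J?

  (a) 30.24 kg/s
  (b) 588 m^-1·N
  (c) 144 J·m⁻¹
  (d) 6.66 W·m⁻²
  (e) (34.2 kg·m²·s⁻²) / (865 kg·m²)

(b)

Reference: J·m⁻² = N·m·m⁻² = kg·s⁻².
Each option:
  (a) kg·s⁻¹
  (b) N·m⁻¹ = kg·m·s⁻²·m⁻¹ = kg·s⁻²  ← same
  (c) J·m⁻¹ = N·m·m⁻¹ = kg·m·s⁻²
  (d) W·m⁻² = J·s⁻¹·m⁻² = kg·s⁻³
  (e) [kg·m²·s⁻²] / [kg·m²] = s⁻²
Only (b) matches kg·s⁻².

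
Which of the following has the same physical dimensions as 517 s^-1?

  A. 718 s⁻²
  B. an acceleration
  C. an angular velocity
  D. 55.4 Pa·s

Reference: s⁻¹.
Each option:
  A. s⁻²
  B. [acceleration] = m·s⁻²
  C. [angular velocity] = s⁻¹  ← same
  D. Pa·s = N·m⁻²·s = kg·m⁻¹·s⁻¹
Only C. matches s⁻¹.

C.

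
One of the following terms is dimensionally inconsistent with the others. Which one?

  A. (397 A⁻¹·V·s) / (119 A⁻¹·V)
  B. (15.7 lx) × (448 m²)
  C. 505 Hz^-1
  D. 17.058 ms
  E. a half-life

Expand each in SI base units:
  A. [kg·m²·s⁻²·A⁻²] / [kg·m²·s⁻³·A⁻²] = s
  B. [m⁻²·cd] · [m²] = cd
  C. Hz⁻¹ = (s⁻¹)⁻¹ = s
  D. s
  E. [half-life] = s
All reduce to s except B., which is cd.

B.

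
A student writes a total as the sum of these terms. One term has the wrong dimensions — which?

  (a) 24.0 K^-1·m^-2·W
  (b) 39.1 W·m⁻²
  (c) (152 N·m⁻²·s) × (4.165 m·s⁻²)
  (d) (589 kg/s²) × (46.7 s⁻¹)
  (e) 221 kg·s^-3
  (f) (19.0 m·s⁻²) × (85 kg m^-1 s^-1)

Dimensions:
  (a) W·m⁻²·K⁻¹ = J·s⁻¹·m⁻²·K⁻¹ = kg·s⁻³·K⁻¹
  (b) W·m⁻² = J·s⁻¹·m⁻² = kg·s⁻³
  (c) [kg·m⁻¹·s⁻¹] · [m·s⁻²] = kg·s⁻³
  (d) [kg·s⁻²] · [s⁻¹] = kg·s⁻³
  (e) kg·s⁻³
  (f) [m·s⁻²] · [kg·m⁻¹·s⁻¹] = kg·s⁻³
All reduce to kg·s⁻³ except (a), which is kg·s⁻³·K⁻¹.

(a)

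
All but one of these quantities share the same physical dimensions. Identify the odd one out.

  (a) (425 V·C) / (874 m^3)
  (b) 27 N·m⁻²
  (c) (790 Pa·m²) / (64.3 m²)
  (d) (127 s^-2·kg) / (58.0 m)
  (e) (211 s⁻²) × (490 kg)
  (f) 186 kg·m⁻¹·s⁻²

(e)

Expand each in SI base units:
  (a) [kg·m²·s⁻²] / [m³] = kg·m⁻¹·s⁻²
  (b) N·m⁻² = kg·m·s⁻²·m⁻² = kg·m⁻¹·s⁻²
  (c) [kg·m·s⁻²] / [m²] = kg·m⁻¹·s⁻²
  (d) [kg·s⁻²] / [m] = kg·m⁻¹·s⁻²
  (e) [s⁻²] · [kg] = kg·s⁻²
  (f) kg·m⁻¹·s⁻²
All reduce to kg·m⁻¹·s⁻² except (e), which is kg·s⁻².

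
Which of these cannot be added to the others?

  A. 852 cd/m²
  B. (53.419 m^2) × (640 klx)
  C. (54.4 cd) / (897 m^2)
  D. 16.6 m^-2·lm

In SI base units:
  A. cd·m⁻² = m⁻²·cd
  B. [m²] · [m⁻²·cd] = cd
  C. [cd] / [m²] = m⁻²·cd
  D. lm·m⁻² = cd·m⁻² = m⁻²·cd
All reduce to m⁻²·cd except B., which is cd.

B.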